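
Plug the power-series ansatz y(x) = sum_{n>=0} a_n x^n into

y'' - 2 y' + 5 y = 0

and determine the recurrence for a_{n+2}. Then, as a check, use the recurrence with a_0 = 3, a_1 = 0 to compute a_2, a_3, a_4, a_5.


Substitute y = sum_n a_n x^n.
y''(x) has coefficient (n+2)(n+1) a_{n+2} at x^n;
-2 y'(x) has coefficient -2 (n+1) a_{n+1} at x^n;
5 y(x) has coefficient 5 a_n at x^n.
Matching x^n: (n+2)(n+1) a_{n+2} - 2 (n+1) a_{n+1} + 5 a_n = 0.
Thus a_{n+2} = [2 (n+1) a_{n+1} - 5 a_n] / ((n+1)(n+2)).

Check with a_0 = 3, a_1 = 0 (apply the recurrence for n = 0, 1, 2, 3): a_0 = 3, a_1 = 0, a_2 = -15/2, a_3 = -5, a_4 = 5/8, a_5 = 3/2.

a_(n+2) = [2 (n+1) a_(n+1) - 5 a_n] / ((n+1)(n+2)); check: a_0 = 3, a_1 = 0, a_2 = -15/2, a_3 = -5, a_4 = 5/8, a_5 = 3/2


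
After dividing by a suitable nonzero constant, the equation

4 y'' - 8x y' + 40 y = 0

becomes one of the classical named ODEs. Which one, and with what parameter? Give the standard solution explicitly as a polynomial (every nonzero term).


All three coefficients share the factor 4; dividing through by 4 gives  y'' - 2x y' + 10 y = 0.
This matches the Hermite equation y'' - 2x y' + 2n y = 0 with 2n = 10, so n = 5; the polynomial solution is H_5(x).
With y = sum_k a_k x^k, matching x^k gives (k+2)(k+1) a_{k+2} = 2(k - n) a_k = 2(k - 5) a_k. The right side vanishes at k = 5, so the series with the parity of 5 terminates at degree 5.
Standard normalization: leading coefficient of H_n is 2^n, so a_5 = 2^5 = 32. Work downward with a_k = (k+1)(k+2) a_{k+2} / (2(k - n)):
  a_3 = (4)(5)(32) / (2(3 - 5)) = 640/(-4) = -160
  a_1 = (2)(3)(-160) / (2(1 - 5)) = -960/(-8) = 120
Hence H_5(x) = 32 x^5 - 160 x^3 + 120 x.

H_5(x); series = 32 x^5 - 160 x^3 + 120 x


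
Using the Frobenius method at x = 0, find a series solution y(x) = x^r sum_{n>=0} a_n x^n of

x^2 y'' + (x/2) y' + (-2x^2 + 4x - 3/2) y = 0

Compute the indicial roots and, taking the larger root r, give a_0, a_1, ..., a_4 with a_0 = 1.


Write in Frobenius form y'' + (p(x)/x) y' + (q(x)/x^2) y = 0:
  p(x) = 1/2,  q(x) = -2x^2 + 4x - 3/2.
Indicial equation: r(r-1) + (1/2) r + (-3/2) = 0 -> roots r_1 = 3/2, r_2 = -1.
Take r = r_1 = 3/2. Let y(x) = x^r sum_{n>=0} a_n x^n with a_0 = 1.
Substitute y = x^r sum a_n x^n and match x^{r+n}. The recurrence is
  D(n) a_n + 4 a_{n-1} - 2 a_{n-2} = 0,  where D(n) = (r+n)(r+n-1) + (1/2)(r+n) + (-3/2).
  a_n = [-4 a_{n-1} + 2 a_{n-2}] / D(n).
Since the indicial polynomial factors as (r - r_1)(r - r_2), D(n) = (r_1 + n - r_1)(r_1 + n - r_2) = n(n + 5/2).
Evaluating step by step (a_0 = 1):
  n = 1: D(1) = 1(1 + 5/2) = 7/2; numerator = -4(1) = -4; a_1 = (-4)/(7/2) = -8/7
  n = 2: D(2) = 2(2 + 5/2) = 9; numerator = -4(-8/7) + 2(1) = 46/7; a_2 = (46/7)/(9) = 46/63
  n = 3: D(3) = 3(3 + 5/2) = 33/2; numerator = -4(46/63) + 2(-8/7) = -328/63; a_3 = (-328/63)/(33/2) = -656/2079
  n = 4: D(4) = 4(4 + 5/2) = 26; numerator = -4(-656/2079) + 2(46/63) = 5660/2079; a_4 = (5660/2079)/(26) = 2830/27027

r = 3/2; a_0 = 1; a_1 = -8/7; a_2 = 46/63; a_3 = -656/2079; a_4 = 2830/27027


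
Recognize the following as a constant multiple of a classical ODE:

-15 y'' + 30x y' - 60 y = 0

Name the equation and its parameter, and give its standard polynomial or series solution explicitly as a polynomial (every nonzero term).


All three coefficients share the factor -15; dividing through by -15 gives  y'' - 2x y' + 4 y = 0.
This matches the Hermite equation y'' - 2x y' + 2n y = 0 with 2n = 4, so n = 2; the polynomial solution is H_2(x).
With y = sum_k a_k x^k, matching x^k gives (k+2)(k+1) a_{k+2} = 2(k - n) a_k = 2(k - 2) a_k. The right side vanishes at k = 2, so the series with the parity of 2 terminates at degree 2.
Standard normalization: leading coefficient of H_n is 2^n, so a_2 = 2^2 = 4. Work downward with a_k = (k+1)(k+2) a_{k+2} / (2(k - n)):
  a_0 = (1)(2)(4) / (2(0 - 2)) = 8/(-4) = -2
Hence H_2(x) = 4 x^2 - 2.

H_2(x); series = 4 x^2 - 2


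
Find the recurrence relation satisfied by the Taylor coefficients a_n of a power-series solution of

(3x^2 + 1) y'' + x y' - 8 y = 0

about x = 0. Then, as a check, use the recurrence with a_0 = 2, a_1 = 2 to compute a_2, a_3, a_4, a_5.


Substitute y = sum_n a_n x^n.
(1 + 3 x^2) y'' contributes (n+2)(n+1) a_{n+2} + 3 n(n-1) a_n at x^n.
x y'(x) contributes n a_n at x^n.
-8 y(x) contributes -8 a_n at x^n.
Matching x^n: (n+2)(n+1) a_{n+2} + (3 n(n-1) + n - 8) a_n = 0.
Thus a_{n+2} = (-3 n(n-1) - n + 8) / ((n+1)(n+2)) * a_n.

Check with a_0 = 2, a_1 = 2 (apply the recurrence for n = 0, 1, 2, 3): a_0 = 2, a_1 = 2, a_2 = 8, a_3 = 7/3, a_4 = 0, a_5 = -91/60.

a_(n+2) = (-3 n(n-1) - n + 8) / ((n+1)(n+2)) * a_n; check: a_0 = 2, a_1 = 2, a_2 = 8, a_3 = 7/3, a_4 = 0, a_5 = -91/60


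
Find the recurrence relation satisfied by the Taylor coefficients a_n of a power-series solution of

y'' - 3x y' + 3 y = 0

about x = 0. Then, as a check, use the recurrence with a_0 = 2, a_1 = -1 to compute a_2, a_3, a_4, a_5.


Substitute y = sum_n a_n x^n.
y''(x) has coefficient (n+2)(n+1) a_{n+2} at x^n;
-3 x y'(x) has coefficient -3 n a_n at x^n (shift);
3 y(x) has coefficient 3 a_n at x^n.
Matching x^n: (n+2)(n+1) a_{n+2} + (-3n + 3) a_n = 0.
Thus a_{n+2} = (3n - 3) / ((n+1)(n+2)) * a_n.

Check with a_0 = 2, a_1 = -1 (apply the recurrence for n = 0, 1, 2, 3): a_0 = 2, a_1 = -1, a_2 = -3, a_3 = 0, a_4 = -3/4, a_5 = 0.

a_(n+2) = (3n - 3) / ((n+1)(n+2)) * a_n; check: a_0 = 2, a_1 = -1, a_2 = -3, a_3 = 0, a_4 = -3/4, a_5 = 0


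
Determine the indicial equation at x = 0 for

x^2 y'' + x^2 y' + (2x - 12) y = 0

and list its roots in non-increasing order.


Divide by x^2 to reach normal form y'' + P_1(x) y' + P_2(x) y = 0 with P_1(x) = 1 and P_2(x) = 2/x - 12/x^2.
x = 0 is a singular point because the y-coefficient 2/x - 12/x^2 has a pole at x = 0.
It is a regular singular point because x P_1(x) = p(x) = x and x^2 P_2(x) = q(x) = 2x - 12 are polynomials, hence analytic at x = 0.
p(0) = 0,  q(0) = -12.
Indicial equation: r(r-1) + p(0) r + q(0) = 0, i.e. r^2 + (p(0) - 1) r + q(0) = 0, i.e. r^2 - 1 r - 12 = 0.
Discriminant: (-1)^2 - 4(-12) = 49, so r = (1 ± 7)/2.
Solving: r_1 = 4, r_2 = -3.

indicial: r^2 - 1 r - 12 = 0; roots r_1 = 4, r_2 = -3


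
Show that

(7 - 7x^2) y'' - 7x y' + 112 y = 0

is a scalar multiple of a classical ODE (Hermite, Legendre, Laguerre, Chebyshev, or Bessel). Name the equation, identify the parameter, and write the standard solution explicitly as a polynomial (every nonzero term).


All three coefficients share the factor 7; dividing through by 7 gives  (1 - x^2) y'' - x y' + 16 y = 0.
This matches the Chebyshev equation (1 - x^2) y'' - x y' + n^2 y = 0 (note the -x y' term, not -2x y') with n^2 = 16, so n = 4; the polynomial solution is T_4(x).
With y = sum_k a_k x^k, matching x^k gives (k+2)(k+1) a_{k+2} = (k^2 - n^2) a_k = (k - 4)(k + 4) a_k. The right side vanishes at k = 4, so the series with the parity of 4 terminates at degree 4.
Standard normalization: leading coefficient of T_n is 2^(n-1), so a_4 = 2^3 = 8. Work downward with a_k = (k+1)(k+2) a_{k+2} / ((k - 4)(k + 4)):
  a_2 = (3)(4)(8) / ((2 - 4)(2 + 4)) = 96/(-12) = -8
  a_0 = (1)(2)(-8) / ((0 - 4)(0 + 4)) = -16/(-16) = 1
Hence T_4(x) = 8 x^4 - 8 x^2 + 1.

T_4(x); series = 8 x^4 - 8 x^2 + 1


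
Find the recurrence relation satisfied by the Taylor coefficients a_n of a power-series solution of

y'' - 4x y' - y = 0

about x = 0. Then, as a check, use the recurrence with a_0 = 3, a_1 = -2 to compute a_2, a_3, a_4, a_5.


Substitute y = sum_n a_n x^n.
y''(x) has coefficient (n+2)(n+1) a_{n+2} at x^n;
-4 x y'(x) has coefficient -4 n a_n at x^n (shift);
-y(x) has coefficient -1 a_n at x^n.
Matching x^n: (n+2)(n+1) a_{n+2} + (-4n - 1) a_n = 0.
Thus a_{n+2} = (4n + 1) / ((n+1)(n+2)) * a_n.

Check with a_0 = 3, a_1 = -2 (apply the recurrence for n = 0, 1, 2, 3): a_0 = 3, a_1 = -2, a_2 = 3/2, a_3 = -5/3, a_4 = 9/8, a_5 = -13/12.

a_(n+2) = (4n + 1) / ((n+1)(n+2)) * a_n; check: a_0 = 3, a_1 = -2, a_2 = 3/2, a_3 = -5/3, a_4 = 9/8, a_5 = -13/12


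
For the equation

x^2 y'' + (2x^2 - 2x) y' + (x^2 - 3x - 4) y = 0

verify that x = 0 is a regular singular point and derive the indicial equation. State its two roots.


Divide by x^2 to reach normal form y'' + P_1(x) y' + P_2(x) y = 0 with P_1(x) = 2 - 2/x and P_2(x) = 1 - 3/x - 4/x^2.
x = 0 is a singular point because the y'-coefficient 2 - 2/x has a pole at x = 0 and the y-coefficient 1 - 3/x - 4/x^2 has a pole at x = 0.
It is a regular singular point because x P_1(x) = p(x) = 2x - 2 and x^2 P_2(x) = q(x) = x^2 - 3x - 4 are polynomials, hence analytic at x = 0.
p(0) = -2,  q(0) = -4.
Indicial equation: r(r-1) + p(0) r + q(0) = 0, i.e. r^2 + (p(0) - 1) r + q(0) = 0, i.e. r^2 - 3 r - 4 = 0.
Discriminant: (-3)^2 - 4(-4) = 25, so r = (3 ± 5)/2.
Solving: r_1 = 4, r_2 = -1.

indicial: r^2 - 3 r - 4 = 0; roots r_1 = 4, r_2 = -1


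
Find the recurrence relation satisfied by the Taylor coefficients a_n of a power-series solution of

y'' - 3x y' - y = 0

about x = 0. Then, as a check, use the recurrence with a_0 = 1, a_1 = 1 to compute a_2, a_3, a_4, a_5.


Substitute y = sum_n a_n x^n.
y''(x) has coefficient (n+2)(n+1) a_{n+2} at x^n;
-3 x y'(x) has coefficient -3 n a_n at x^n (shift);
-y(x) has coefficient -1 a_n at x^n.
Matching x^n: (n+2)(n+1) a_{n+2} + (-3n - 1) a_n = 0.
Thus a_{n+2} = (3n + 1) / ((n+1)(n+2)) * a_n.

Check with a_0 = 1, a_1 = 1 (apply the recurrence for n = 0, 1, 2, 3): a_0 = 1, a_1 = 1, a_2 = 1/2, a_3 = 2/3, a_4 = 7/24, a_5 = 1/3.

a_(n+2) = (3n + 1) / ((n+1)(n+2)) * a_n; check: a_0 = 1, a_1 = 1, a_2 = 1/2, a_3 = 2/3, a_4 = 7/24, a_5 = 1/3


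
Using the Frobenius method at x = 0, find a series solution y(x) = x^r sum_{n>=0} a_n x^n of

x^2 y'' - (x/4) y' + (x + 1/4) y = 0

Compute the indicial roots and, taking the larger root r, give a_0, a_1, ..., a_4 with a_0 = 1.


Write in Frobenius form y'' + (p(x)/x) y' + (q(x)/x^2) y = 0:
  p(x) = -1/4,  q(x) = x + 1/4.
Indicial equation: r(r-1) + (-1/4) r + (1/4) = 0 -> roots r_1 = 1, r_2 = 1/4.
Take r = r_1 = 1. Let y(x) = x^r sum_{n>=0} a_n x^n with a_0 = 1.
Substitute y = x^r sum a_n x^n and match x^{r+n}. The recurrence is
  D(n) a_n + 1 a_{n-1} = 0,  where D(n) = (r+n)(r+n-1) + (-1/4)(r+n) + (1/4).
  a_n = -1 / D(n) * a_{n-1}.
Since the indicial polynomial factors as (r - r_1)(r - r_2), D(n) = (r_1 + n - r_1)(r_1 + n - r_2) = n(n + 3/4).
Evaluating step by step (a_0 = 1):
  n = 1: D(1) = 1(1 + 3/4) = 7/4; numerator = -1(1) = -1; a_1 = (-1)/(7/4) = -4/7
  n = 2: D(2) = 2(2 + 3/4) = 11/2; numerator = -1(-4/7) = 4/7; a_2 = (4/7)/(11/2) = 8/77
  n = 3: D(3) = 3(3 + 3/4) = 45/4; numerator = -1(8/77) = -8/77; a_3 = (-8/77)/(45/4) = -32/3465
  n = 4: D(4) = 4(4 + 3/4) = 19; numerator = -1(-32/3465) = 32/3465; a_4 = (32/3465)/(19) = 32/65835

r = 1; a_0 = 1; a_1 = -4/7; a_2 = 8/77; a_3 = -32/3465; a_4 = 32/65835


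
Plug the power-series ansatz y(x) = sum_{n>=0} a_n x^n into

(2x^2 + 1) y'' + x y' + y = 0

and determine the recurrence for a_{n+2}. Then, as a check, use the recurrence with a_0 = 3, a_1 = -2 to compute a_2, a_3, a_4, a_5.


Substitute y = sum_n a_n x^n.
(1 + 2 x^2) y'' contributes (n+2)(n+1) a_{n+2} + 2 n(n-1) a_n at x^n.
x y'(x) contributes n a_n at x^n.
y(x) contributes 1 a_n at x^n.
Matching x^n: (n+2)(n+1) a_{n+2} + (2 n(n-1) + n + 1) a_n = 0.
Thus a_{n+2} = (-2 n(n-1) - n - 1) / ((n+1)(n+2)) * a_n.

Check with a_0 = 3, a_1 = -2 (apply the recurrence for n = 0, 1, 2, 3): a_0 = 3, a_1 = -2, a_2 = -3/2, a_3 = 2/3, a_4 = 7/8, a_5 = -8/15.

a_(n+2) = (-2 n(n-1) - n - 1) / ((n+1)(n+2)) * a_n; check: a_0 = 3, a_1 = -2, a_2 = -3/2, a_3 = 2/3, a_4 = 7/8, a_5 = -8/15


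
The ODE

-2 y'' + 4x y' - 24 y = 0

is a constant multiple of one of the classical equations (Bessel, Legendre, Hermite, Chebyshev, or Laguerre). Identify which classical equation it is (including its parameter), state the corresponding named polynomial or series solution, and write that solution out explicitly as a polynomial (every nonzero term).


All three coefficients share the factor -2; dividing through by -2 gives  y'' - 2x y' + 12 y = 0.
This matches the Hermite equation y'' - 2x y' + 2n y = 0 with 2n = 12, so n = 6; the polynomial solution is H_6(x).
With y = sum_k a_k x^k, matching x^k gives (k+2)(k+1) a_{k+2} = 2(k - n) a_k = 2(k - 6) a_k. The right side vanishes at k = 6, so the series with the parity of 6 terminates at degree 6.
Standard normalization: leading coefficient of H_n is 2^n, so a_6 = 2^6 = 64. Work downward with a_k = (k+1)(k+2) a_{k+2} / (2(k - n)):
  a_4 = (5)(6)(64) / (2(4 - 6)) = 1920/(-4) = -480
  a_2 = (3)(4)(-480) / (2(2 - 6)) = -5760/(-8) = 720
  a_0 = (1)(2)(720) / (2(0 - 6)) = 1440/(-12) = -120
Hence H_6(x) = 64 x^6 - 480 x^4 + 720 x^2 - 120.

H_6(x); series = 64 x^6 - 480 x^4 + 720 x^2 - 120


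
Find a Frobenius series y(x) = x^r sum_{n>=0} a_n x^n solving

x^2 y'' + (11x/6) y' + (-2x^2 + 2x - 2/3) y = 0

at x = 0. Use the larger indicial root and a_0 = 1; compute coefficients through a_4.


Write in Frobenius form y'' + (p(x)/x) y' + (q(x)/x^2) y = 0:
  p(x) = 11/6,  q(x) = -2x^2 + 2x - 2/3.
Indicial equation: r(r-1) + (11/6) r + (-2/3) = 0 -> roots r_1 = 1/2, r_2 = -4/3.
Take r = r_1 = 1/2. Let y(x) = x^r sum_{n>=0} a_n x^n with a_0 = 1.
Substitute y = x^r sum a_n x^n and match x^{r+n}. The recurrence is
  D(n) a_n + 2 a_{n-1} - 2 a_{n-2} = 0,  where D(n) = (r+n)(r+n-1) + (11/6)(r+n) + (-2/3).
  a_n = [-2 a_{n-1} + 2 a_{n-2}] / D(n).
Since the indicial polynomial factors as (r - r_1)(r - r_2), D(n) = (r_1 + n - r_1)(r_1 + n - r_2) = n(n + 11/6).
Evaluating step by step (a_0 = 1):
  n = 1: D(1) = 1(1 + 11/6) = 17/6; numerator = -2(1) = -2; a_1 = (-2)/(17/6) = -12/17
  n = 2: D(2) = 2(2 + 11/6) = 23/3; numerator = -2(-12/17) + 2(1) = 58/17; a_2 = (58/17)/(23/3) = 174/391
  n = 3: D(3) = 3(3 + 11/6) = 29/2; numerator = -2(174/391) + 2(-12/17) = -900/391; a_3 = (-900/391)/(29/2) = -1800/11339
  n = 4: D(4) = 4(4 + 11/6) = 70/3; numerator = -2(-1800/11339) + 2(174/391) = 13692/11339; a_4 = (13692/11339)/(70/3) = 2934/56695

r = 1/2; a_0 = 1; a_1 = -12/17; a_2 = 174/391; a_3 = -1800/11339; a_4 = 2934/56695


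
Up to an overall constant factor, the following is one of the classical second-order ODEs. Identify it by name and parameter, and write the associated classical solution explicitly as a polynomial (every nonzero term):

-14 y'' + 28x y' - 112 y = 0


All three coefficients share the factor -14; dividing through by -14 gives  y'' - 2x y' + 8 y = 0.
This matches the Hermite equation y'' - 2x y' + 2n y = 0 with 2n = 8, so n = 4; the polynomial solution is H_4(x).
With y = sum_k a_k x^k, matching x^k gives (k+2)(k+1) a_{k+2} = 2(k - n) a_k = 2(k - 4) a_k. The right side vanishes at k = 4, so the series with the parity of 4 terminates at degree 4.
Standard normalization: leading coefficient of H_n is 2^n, so a_4 = 2^4 = 16. Work downward with a_k = (k+1)(k+2) a_{k+2} / (2(k - n)):
  a_2 = (3)(4)(16) / (2(2 - 4)) = 192/(-4) = -48
  a_0 = (1)(2)(-48) / (2(0 - 4)) = -96/(-8) = 12
Hence H_4(x) = 16 x^4 - 48 x^2 + 12.

H_4(x); series = 16 x^4 - 48 x^2 + 12


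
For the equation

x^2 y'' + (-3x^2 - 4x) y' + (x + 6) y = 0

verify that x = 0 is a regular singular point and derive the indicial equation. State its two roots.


Divide by x^2 to reach normal form y'' + P_1(x) y' + P_2(x) y = 0 with P_1(x) = -3 - 4/x and P_2(x) = 1/x + 6/x^2.
x = 0 is a singular point because the y'-coefficient -3 - 4/x has a pole at x = 0 and the y-coefficient 1/x + 6/x^2 has a pole at x = 0.
It is a regular singular point because x P_1(x) = p(x) = -3x - 4 and x^2 P_2(x) = q(x) = x + 6 are polynomials, hence analytic at x = 0.
p(0) = -4,  q(0) = 6.
Indicial equation: r(r-1) + p(0) r + q(0) = 0, i.e. r^2 + (p(0) - 1) r + q(0) = 0, i.e. r^2 - 5 r + 6 = 0.
Discriminant: (-5)^2 - 4(6) = 1, so r = (5 ± 1)/2.
Solving: r_1 = 3, r_2 = 2.

indicial: r^2 - 5 r + 6 = 0; roots r_1 = 3, r_2 = 2


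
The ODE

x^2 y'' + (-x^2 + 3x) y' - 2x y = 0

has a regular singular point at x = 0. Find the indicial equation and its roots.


Divide by x^2 to reach normal form y'' + P_1(x) y' + P_2(x) y = 0 with P_1(x) = -1 + 3/x and P_2(x) = -2/x.
x = 0 is a singular point because the y'-coefficient -1 + 3/x has a pole at x = 0 and the y-coefficient -2/x has a pole at x = 0.
It is a regular singular point because x P_1(x) = p(x) = 3 - x and x^2 P_2(x) = q(x) = -2x are polynomials, hence analytic at x = 0.
p(0) = 3,  q(0) = 0.
Indicial equation: r(r-1) + p(0) r + q(0) = 0, i.e. r^2 + (p(0) - 1) r + q(0) = 0, i.e. r^2 + 2 r = 0.
Discriminant: (2)^2 - 4(0) = 4, so r = (-2 ± 2)/2.
Solving: r_1 = 0, r_2 = -2.

indicial: r^2 + 2 r = 0; roots r_1 = 0, r_2 = -2


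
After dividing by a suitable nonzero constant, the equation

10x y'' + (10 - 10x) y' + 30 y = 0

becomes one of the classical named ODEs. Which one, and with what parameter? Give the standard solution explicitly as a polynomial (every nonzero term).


All three coefficients share the factor 10; dividing through by 10 gives  x y'' + (1 - x) y' + 3 y = 0.
This matches the Laguerre equation x y'' + (1 - x) y' + n y = 0 with n = 3; the polynomial solution is L_3(x).
With y = sum_k a_k x^k, matching x^k gives (k+1)k a_{k+1} + (k+1) a_{k+1} - k a_k + n a_k = 0, i.e. (k+1)^2 a_{k+1} = (k - n) a_k = (k - 3) a_k. The right side vanishes at k = 3, so the series terminates at degree 3.
Standard normalization L_n(0) = 1 gives a_0 = 1. Work upward with a_{k+1} = (k - 3) a_k / (k+1)^2:
  a_1 = (0 - 3)(1) / 1^2 = -3/1 = -3
  a_2 = (1 - 3)(-3) / 2^2 = 6/4 = 3/2
  a_3 = (2 - 3)(3/2) / 3^2 = (-3/2)/9 = -1/6
Hence L_3(x) = -x^3/6 + 3 x^2/2 - 3 x + 1.

L_3(x); series = -x^3/6 + 3 x^2/2 - 3 x + 1


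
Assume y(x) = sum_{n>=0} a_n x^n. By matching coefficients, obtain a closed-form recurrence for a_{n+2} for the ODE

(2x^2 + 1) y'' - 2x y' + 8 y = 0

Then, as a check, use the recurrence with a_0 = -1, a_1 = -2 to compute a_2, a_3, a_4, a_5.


Substitute y = sum_n a_n x^n.
(1 + 2 x^2) y'' contributes (n+2)(n+1) a_{n+2} + 2 n(n-1) a_n at x^n.
-2 x y'(x) contributes -2 n a_n at x^n.
8 y(x) contributes 8 a_n at x^n.
Matching x^n: (n+2)(n+1) a_{n+2} + (2 n(n-1) - 2 n + 8) a_n = 0.
Thus a_{n+2} = (-2 n(n-1) + 2 n - 8) / ((n+1)(n+2)) * a_n.

Check with a_0 = -1, a_1 = -2 (apply the recurrence for n = 0, 1, 2, 3): a_0 = -1, a_1 = -2, a_2 = 4, a_3 = 2, a_4 = -8/3, a_5 = -7/5.

a_(n+2) = (-2 n(n-1) + 2 n - 8) / ((n+1)(n+2)) * a_n; check: a_0 = -1, a_1 = -2, a_2 = 4, a_3 = 2, a_4 = -8/3, a_5 = -7/5


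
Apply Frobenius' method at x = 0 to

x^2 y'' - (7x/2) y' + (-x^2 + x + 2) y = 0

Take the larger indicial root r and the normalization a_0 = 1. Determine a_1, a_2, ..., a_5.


Write in Frobenius form y'' + (p(x)/x) y' + (q(x)/x^2) y = 0:
  p(x) = -7/2,  q(x) = -x^2 + x + 2.
Indicial equation: r(r-1) + (-7/2) r + (2) = 0 -> roots r_1 = 4, r_2 = 1/2.
Take r = r_1 = 4. Let y(x) = x^r sum_{n>=0} a_n x^n with a_0 = 1.
Substitute y = x^r sum a_n x^n and match x^{r+n}. The recurrence is
  D(n) a_n + 1 a_{n-1} - 1 a_{n-2} = 0,  where D(n) = (r+n)(r+n-1) + (-7/2)(r+n) + (2).
  a_n = [-1 a_{n-1} + 1 a_{n-2}] / D(n).
Since the indicial polynomial factors as (r - r_1)(r - r_2), D(n) = (r_1 + n - r_1)(r_1 + n - r_2) = n(n + 7/2).
Evaluating step by step (a_0 = 1):
  n = 1: D(1) = 1(1 + 7/2) = 9/2; numerator = -1(1) = -1; a_1 = (-1)/(9/2) = -2/9
  n = 2: D(2) = 2(2 + 7/2) = 11; numerator = -1(-2/9) + 1(1) = 11/9; a_2 = (11/9)/(11) = 1/9
  n = 3: D(3) = 3(3 + 7/2) = 39/2; numerator = -1(1/9) + 1(-2/9) = -1/3; a_3 = (-1/3)/(39/2) = -2/117
  n = 4: D(4) = 4(4 + 7/2) = 30; numerator = -1(-2/117) + 1(1/9) = 5/39; a_4 = (5/39)/(30) = 1/234
  n = 5: D(5) = 5(5 + 7/2) = 85/2; numerator = -1(1/234) + 1(-2/117) = -5/234; a_5 = (-5/234)/(85/2) = -1/1989

r = 4; a_0 = 1; a_1 = -2/9; a_2 = 1/9; a_3 = -2/117; a_4 = 1/234; a_5 = -1/1989


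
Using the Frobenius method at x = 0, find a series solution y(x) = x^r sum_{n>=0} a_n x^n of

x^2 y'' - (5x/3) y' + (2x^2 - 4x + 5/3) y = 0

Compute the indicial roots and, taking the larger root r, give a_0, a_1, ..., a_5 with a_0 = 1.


Write in Frobenius form y'' + (p(x)/x) y' + (q(x)/x^2) y = 0:
  p(x) = -5/3,  q(x) = 2x^2 - 4x + 5/3.
Indicial equation: r(r-1) + (-5/3) r + (5/3) = 0 -> roots r_1 = 5/3, r_2 = 1.
Take r = r_1 = 5/3. Let y(x) = x^r sum_{n>=0} a_n x^n with a_0 = 1.
Substitute y = x^r sum a_n x^n and match x^{r+n}. The recurrence is
  D(n) a_n - 4 a_{n-1} + 2 a_{n-2} = 0,  where D(n) = (r+n)(r+n-1) + (-5/3)(r+n) + (5/3).
  a_n = [4 a_{n-1} - 2 a_{n-2}] / D(n).
Since the indicial polynomial factors as (r - r_1)(r - r_2), D(n) = (r_1 + n - r_1)(r_1 + n - r_2) = n(n + 2/3).
Evaluating step by step (a_0 = 1):
  n = 1: D(1) = 1(1 + 2/3) = 5/3; numerator = 4(1) = 4; a_1 = (4)/(5/3) = 12/5
  n = 2: D(2) = 2(2 + 2/3) = 16/3; numerator = 4(12/5) - 2(1) = 38/5; a_2 = (38/5)/(16/3) = 57/40
  n = 3: D(3) = 3(3 + 2/3) = 11; numerator = 4(57/40) - 2(12/5) = 9/10; a_3 = (9/10)/(11) = 9/110
  n = 4: D(4) = 4(4 + 2/3) = 56/3; numerator = 4(9/110) - 2(57/40) = -111/44; a_4 = (-111/44)/(56/3) = -333/2464
  n = 5: D(5) = 5(5 + 2/3) = 85/3; numerator = 4(-333/2464) - 2(9/110) = -2169/3080; a_5 = (-2169/3080)/(85/3) = -6507/261800

r = 5/3; a_0 = 1; a_1 = 12/5; a_2 = 57/40; a_3 = 9/110; a_4 = -333/2464; a_5 = -6507/261800


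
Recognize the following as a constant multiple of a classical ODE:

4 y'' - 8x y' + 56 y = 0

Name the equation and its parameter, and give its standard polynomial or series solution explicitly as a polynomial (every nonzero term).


All three coefficients share the factor 4; dividing through by 4 gives  y'' - 2x y' + 14 y = 0.
This matches the Hermite equation y'' - 2x y' + 2n y = 0 with 2n = 14, so n = 7; the polynomial solution is H_7(x).
With y = sum_k a_k x^k, matching x^k gives (k+2)(k+1) a_{k+2} = 2(k - n) a_k = 2(k - 7) a_k. The right side vanishes at k = 7, so the series with the parity of 7 terminates at degree 7.
Standard normalization: leading coefficient of H_n is 2^n, so a_7 = 2^7 = 128. Work downward with a_k = (k+1)(k+2) a_{k+2} / (2(k - n)):
  a_5 = (6)(7)(128) / (2(5 - 7)) = 5376/(-4) = -1344
  a_3 = (4)(5)(-1344) / (2(3 - 7)) = -26880/(-8) = 3360
  a_1 = (2)(3)(3360) / (2(1 - 7)) = 20160/(-12) = -1680
Hence H_7(x) = 128 x^7 - 1344 x^5 + 3360 x^3 - 1680 x.

H_7(x); series = 128 x^7 - 1344 x^5 + 3360 x^3 - 1680 x


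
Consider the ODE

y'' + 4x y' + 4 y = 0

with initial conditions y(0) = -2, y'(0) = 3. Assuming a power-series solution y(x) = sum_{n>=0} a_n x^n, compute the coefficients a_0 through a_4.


Ansatz: y(x) = sum_{n>=0} a_n x^n, so y'(x) = sum_{n>=1} n a_n x^(n-1) and y''(x) = sum_{n>=2} n(n-1) a_n x^(n-2).
Substitute into P(x) y'' + Q(x) y' + R(x) y = 0 with P(x) = 1, Q(x) = 4x, R(x) = 4, and match powers of x.
Initial conditions: a_0 = -2, a_1 = 3.
Setting the coefficient of each power of x to zero and solving order by order (substituting the coefficients already found):
  x^0: 2 a_2 + 4 a_0 = 0  ->  2 a_2 = -4 a_0 = 8  ->  a_2 = 4
  x^1: 6 a_3 + 8 a_1 = 0  ->  6 a_3 = -8 a_1 = -24  ->  a_3 = -4
  x^2: 12 a_4 + 12 a_2 = 0  ->  12 a_4 = -12 a_2 = -48  ->  a_4 = -4
Truncated series: y(x) = -2 + 3 x + 4 x^2 - 4 x^3 - 4 x^4 + O(x^5).

a_0 = -2; a_1 = 3; a_2 = 4; a_3 = -4; a_4 = -4


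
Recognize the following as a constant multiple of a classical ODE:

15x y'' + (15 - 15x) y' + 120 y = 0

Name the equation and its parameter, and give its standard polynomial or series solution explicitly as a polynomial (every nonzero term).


All three coefficients share the factor 15; dividing through by 15 gives  x y'' + (1 - x) y' + 8 y = 0.
This matches the Laguerre equation x y'' + (1 - x) y' + n y = 0 with n = 8; the polynomial solution is L_8(x).
With y = sum_k a_k x^k, matching x^k gives (k+1)k a_{k+1} + (k+1) a_{k+1} - k a_k + n a_k = 0, i.e. (k+1)^2 a_{k+1} = (k - n) a_k = (k - 8) a_k. The right side vanishes at k = 8, so the series terminates at degree 8.
Standard normalization L_n(0) = 1 gives a_0 = 1. Work upward with a_{k+1} = (k - 8) a_k / (k+1)^2:
  a_1 = (0 - 8)(1) / 1^2 = -8/1 = -8
  a_2 = (1 - 8)(-8) / 2^2 = 56/4 = 14
  a_3 = (2 - 8)(14) / 3^2 = -84/9 = -28/3
  a_4 = (3 - 8)(-28/3) / 4^2 = (140/3)/16 = 35/12
  a_5 = (4 - 8)(35/12) / 5^2 = (-35/3)/25 = -7/15
  a_6 = (5 - 8)(-7/15) / 6^2 = (7/5)/36 = 7/180
  a_7 = (6 - 8)(7/180) / 7^2 = (-7/90)/49 = -1/630
  a_8 = (7 - 8)(-1/630) / 8^2 = (1/630)/64 = 1/40320
Hence L_8(x) = x^8/40320 - x^7/630 + 7 x^6/180 - 7 x^5/15 + 35 x^4/12 - 28 x^3/3 + 14 x^2 - 8 x + 1.

L_8(x); series = x^8/40320 - x^7/630 + 7 x^6/180 - 7 x^5/15 + 35 x^4/12 - 28 x^3/3 + 14 x^2 - 8 x + 1


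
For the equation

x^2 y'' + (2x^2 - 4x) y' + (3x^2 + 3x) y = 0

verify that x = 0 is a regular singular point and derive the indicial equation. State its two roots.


Divide by x^2 to reach normal form y'' + P_1(x) y' + P_2(x) y = 0 with P_1(x) = 2 - 4/x and P_2(x) = 3 + 3/x.
x = 0 is a singular point because the y'-coefficient 2 - 4/x has a pole at x = 0 and the y-coefficient 3 + 3/x has a pole at x = 0.
It is a regular singular point because x P_1(x) = p(x) = 2x - 4 and x^2 P_2(x) = q(x) = 3x^2 + 3x are polynomials, hence analytic at x = 0.
p(0) = -4,  q(0) = 0.
Indicial equation: r(r-1) + p(0) r + q(0) = 0, i.e. r^2 + (p(0) - 1) r + q(0) = 0, i.e. r^2 - 5 r = 0.
Discriminant: (-5)^2 - 4(0) = 25, so r = (5 ± 5)/2.
Solving: r_1 = 5, r_2 = 0.

indicial: r^2 - 5 r = 0; roots r_1 = 5, r_2 = 0


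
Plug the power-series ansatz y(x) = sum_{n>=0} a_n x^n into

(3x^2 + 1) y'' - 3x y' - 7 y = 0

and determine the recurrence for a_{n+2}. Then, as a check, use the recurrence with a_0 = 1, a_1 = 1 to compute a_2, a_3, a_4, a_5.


Substitute y = sum_n a_n x^n.
(1 + 3 x^2) y'' contributes (n+2)(n+1) a_{n+2} + 3 n(n-1) a_n at x^n.
-3 x y'(x) contributes -3 n a_n at x^n.
-7 y(x) contributes -7 a_n at x^n.
Matching x^n: (n+2)(n+1) a_{n+2} + (3 n(n-1) - 3 n - 7) a_n = 0.
Thus a_{n+2} = (-3 n(n-1) + 3 n + 7) / ((n+1)(n+2)) * a_n.

Check with a_0 = 1, a_1 = 1 (apply the recurrence for n = 0, 1, 2, 3): a_0 = 1, a_1 = 1, a_2 = 7/2, a_3 = 5/3, a_4 = 49/24, a_5 = -1/6.

a_(n+2) = (-3 n(n-1) + 3 n + 7) / ((n+1)(n+2)) * a_n; check: a_0 = 1, a_1 = 1, a_2 = 7/2, a_3 = 5/3, a_4 = 49/24, a_5 = -1/6


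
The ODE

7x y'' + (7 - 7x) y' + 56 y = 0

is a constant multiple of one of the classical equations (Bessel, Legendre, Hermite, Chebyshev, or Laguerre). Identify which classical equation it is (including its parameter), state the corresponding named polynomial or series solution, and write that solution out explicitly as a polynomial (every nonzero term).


All three coefficients share the factor 7; dividing through by 7 gives  x y'' + (1 - x) y' + 8 y = 0.
This matches the Laguerre equation x y'' + (1 - x) y' + n y = 0 with n = 8; the polynomial solution is L_8(x).
With y = sum_k a_k x^k, matching x^k gives (k+1)k a_{k+1} + (k+1) a_{k+1} - k a_k + n a_k = 0, i.e. (k+1)^2 a_{k+1} = (k - n) a_k = (k - 8) a_k. The right side vanishes at k = 8, so the series terminates at degree 8.
Standard normalization L_n(0) = 1 gives a_0 = 1. Work upward with a_{k+1} = (k - 8) a_k / (k+1)^2:
  a_1 = (0 - 8)(1) / 1^2 = -8/1 = -8
  a_2 = (1 - 8)(-8) / 2^2 = 56/4 = 14
  a_3 = (2 - 8)(14) / 3^2 = -84/9 = -28/3
  a_4 = (3 - 8)(-28/3) / 4^2 = (140/3)/16 = 35/12
  a_5 = (4 - 8)(35/12) / 5^2 = (-35/3)/25 = -7/15
  a_6 = (5 - 8)(-7/15) / 6^2 = (7/5)/36 = 7/180
  a_7 = (6 - 8)(7/180) / 7^2 = (-7/90)/49 = -1/630
  a_8 = (7 - 8)(-1/630) / 8^2 = (1/630)/64 = 1/40320
Hence L_8(x) = x^8/40320 - x^7/630 + 7 x^6/180 - 7 x^5/15 + 35 x^4/12 - 28 x^3/3 + 14 x^2 - 8 x + 1.

L_8(x); series = x^8/40320 - x^7/630 + 7 x^6/180 - 7 x^5/15 + 35 x^4/12 - 28 x^3/3 + 14 x^2 - 8 x + 1


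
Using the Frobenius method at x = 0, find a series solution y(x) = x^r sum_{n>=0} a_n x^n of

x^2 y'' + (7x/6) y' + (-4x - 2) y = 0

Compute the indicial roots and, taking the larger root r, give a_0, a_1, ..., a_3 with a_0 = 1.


Write in Frobenius form y'' + (p(x)/x) y' + (q(x)/x^2) y = 0:
  p(x) = 7/6,  q(x) = -4x - 2.
Indicial equation: r(r-1) + (7/6) r + (-2) = 0 -> roots r_1 = 4/3, r_2 = -3/2.
Take r = r_1 = 4/3. Let y(x) = x^r sum_{n>=0} a_n x^n with a_0 = 1.
Substitute y = x^r sum a_n x^n and match x^{r+n}. The recurrence is
  D(n) a_n - 4 a_{n-1} = 0,  where D(n) = (r+n)(r+n-1) + (7/6)(r+n) + (-2).
  a_n = 4 / D(n) * a_{n-1}.
Since the indicial polynomial factors as (r - r_1)(r - r_2), D(n) = (r_1 + n - r_1)(r_1 + n - r_2) = n(n + 17/6).
Evaluating step by step (a_0 = 1):
  n = 1: D(1) = 1(1 + 17/6) = 23/6; numerator = 4(1) = 4; a_1 = (4)/(23/6) = 24/23
  n = 2: D(2) = 2(2 + 17/6) = 29/3; numerator = 4(24/23) = 96/23; a_2 = (96/23)/(29/3) = 288/667
  n = 3: D(3) = 3(3 + 17/6) = 35/2; numerator = 4(288/667) = 1152/667; a_3 = (1152/667)/(35/2) = 2304/23345

r = 4/3; a_0 = 1; a_1 = 24/23; a_2 = 288/667; a_3 = 2304/23345


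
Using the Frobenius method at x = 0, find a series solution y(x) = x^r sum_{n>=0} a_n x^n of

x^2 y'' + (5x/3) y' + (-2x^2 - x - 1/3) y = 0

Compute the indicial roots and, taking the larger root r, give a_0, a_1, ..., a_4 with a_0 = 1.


Write in Frobenius form y'' + (p(x)/x) y' + (q(x)/x^2) y = 0:
  p(x) = 5/3,  q(x) = -2x^2 - x - 1/3.
Indicial equation: r(r-1) + (5/3) r + (-1/3) = 0 -> roots r_1 = 1/3, r_2 = -1.
Take r = r_1 = 1/3. Let y(x) = x^r sum_{n>=0} a_n x^n with a_0 = 1.
Substitute y = x^r sum a_n x^n and match x^{r+n}. The recurrence is
  D(n) a_n - 1 a_{n-1} - 2 a_{n-2} = 0,  where D(n) = (r+n)(r+n-1) + (5/3)(r+n) + (-1/3).
  a_n = [1 a_{n-1} + 2 a_{n-2}] / D(n).
Since the indicial polynomial factors as (r - r_1)(r - r_2), D(n) = (r_1 + n - r_1)(r_1 + n - r_2) = n(n + 4/3).
Evaluating step by step (a_0 = 1):
  n = 1: D(1) = 1(1 + 4/3) = 7/3; numerator = 1(1) = 1; a_1 = (1)/(7/3) = 3/7
  n = 2: D(2) = 2(2 + 4/3) = 20/3; numerator = 1(3/7) + 2(1) = 17/7; a_2 = (17/7)/(20/3) = 51/140
  n = 3: D(3) = 3(3 + 4/3) = 13; numerator = 1(51/140) + 2(3/7) = 171/140; a_3 = (171/140)/(13) = 171/1820
  n = 4: D(4) = 4(4 + 4/3) = 64/3; numerator = 1(171/1820) + 2(51/140) = 1497/1820; a_4 = (1497/1820)/(64/3) = 4491/116480

r = 1/3; a_0 = 1; a_1 = 3/7; a_2 = 51/140; a_3 = 171/1820; a_4 = 4491/116480


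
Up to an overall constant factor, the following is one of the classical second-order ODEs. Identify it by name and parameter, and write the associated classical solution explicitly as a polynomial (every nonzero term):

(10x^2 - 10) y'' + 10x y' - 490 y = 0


All three coefficients share the factor -10; dividing through by -10 gives  (1 - x^2) y'' - x y' + 49 y = 0.
This matches the Chebyshev equation (1 - x^2) y'' - x y' + n^2 y = 0 (note the -x y' term, not -2x y') with n^2 = 49, so n = 7; the polynomial solution is T_7(x).
With y = sum_k a_k x^k, matching x^k gives (k+2)(k+1) a_{k+2} = (k^2 - n^2) a_k = (k - 7)(k + 7) a_k. The right side vanishes at k = 7, so the series with the parity of 7 terminates at degree 7.
Standard normalization: leading coefficient of T_n is 2^(n-1), so a_7 = 2^6 = 64. Work downward with a_k = (k+1)(k+2) a_{k+2} / ((k - 7)(k + 7)):
  a_5 = (6)(7)(64) / ((5 - 7)(5 + 7)) = 2688/(-24) = -112
  a_3 = (4)(5)(-112) / ((3 - 7)(3 + 7)) = -2240/(-40) = 56
  a_1 = (2)(3)(56) / ((1 - 7)(1 + 7)) = 336/(-48) = -7
Hence T_7(x) = 64 x^7 - 112 x^5 + 56 x^3 - 7 x.

T_7(x); series = 64 x^7 - 112 x^5 + 56 x^3 - 7 x


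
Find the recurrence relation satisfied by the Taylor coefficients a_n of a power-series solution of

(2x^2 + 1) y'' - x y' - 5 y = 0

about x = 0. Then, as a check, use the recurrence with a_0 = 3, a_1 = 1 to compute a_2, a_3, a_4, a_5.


Substitute y = sum_n a_n x^n.
(1 + 2 x^2) y'' contributes (n+2)(n+1) a_{n+2} + 2 n(n-1) a_n at x^n.
-x y'(x) contributes -n a_n at x^n.
-5 y(x) contributes -5 a_n at x^n.
Matching x^n: (n+2)(n+1) a_{n+2} + (2 n(n-1) - n - 5) a_n = 0.
Thus a_{n+2} = (-2 n(n-1) + n + 5) / ((n+1)(n+2)) * a_n.

Check with a_0 = 3, a_1 = 1 (apply the recurrence for n = 0, 1, 2, 3): a_0 = 3, a_1 = 1, a_2 = 15/2, a_3 = 1, a_4 = 15/8, a_5 = -1/5.

a_(n+2) = (-2 n(n-1) + n + 5) / ((n+1)(n+2)) * a_n; check: a_0 = 3, a_1 = 1, a_2 = 15/2, a_3 = 1, a_4 = 15/8, a_5 = -1/5


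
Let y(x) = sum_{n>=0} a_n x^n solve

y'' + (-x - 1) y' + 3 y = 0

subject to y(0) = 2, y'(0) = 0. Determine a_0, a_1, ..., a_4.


Ansatz: y(x) = sum_{n>=0} a_n x^n, so y'(x) = sum_{n>=1} n a_n x^(n-1) and y''(x) = sum_{n>=2} n(n-1) a_n x^(n-2).
Substitute into P(x) y'' + Q(x) y' + R(x) y = 0 with P(x) = 1, Q(x) = -x - 1, R(x) = 3, and match powers of x.
Initial conditions: a_0 = 2, a_1 = 0.
Setting the coefficient of each power of x to zero and solving order by order (substituting the coefficients already found):
  x^0: 2 a_2 - a_1 + 3 a_0 = 0  ->  2 a_2 = a_1 - 3 a_0 = -6  ->  a_2 = -3
  x^1: 6 a_3 - 2 a_2 + 2 a_1 = 0  ->  6 a_3 = 2 a_2 - 2 a_1 = -6  ->  a_3 = -1
  x^2: 12 a_4 - 3 a_3 + a_2 = 0  ->  12 a_4 = 3 a_3 - a_2 = 0  ->  a_4 = 0
Truncated series: y(x) = 2 - 3 x^2 - x^3 + O(x^5).

a_0 = 2; a_1 = 0; a_2 = -3; a_3 = -1; a_4 = 0


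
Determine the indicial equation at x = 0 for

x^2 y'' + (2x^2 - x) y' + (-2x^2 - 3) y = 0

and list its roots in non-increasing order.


Divide by x^2 to reach normal form y'' + P_1(x) y' + P_2(x) y = 0 with P_1(x) = 2 - 1/x and P_2(x) = -2 - 3/x^2.
x = 0 is a singular point because the y'-coefficient 2 - 1/x has a pole at x = 0 and the y-coefficient -2 - 3/x^2 has a pole at x = 0.
It is a regular singular point because x P_1(x) = p(x) = 2x - 1 and x^2 P_2(x) = q(x) = -2x^2 - 3 are polynomials, hence analytic at x = 0.
p(0) = -1,  q(0) = -3.
Indicial equation: r(r-1) + p(0) r + q(0) = 0, i.e. r^2 + (p(0) - 1) r + q(0) = 0, i.e. r^2 - 2 r - 3 = 0.
Discriminant: (-2)^2 - 4(-3) = 16, so r = (2 ± 4)/2.
Solving: r_1 = 3, r_2 = -1.

indicial: r^2 - 2 r - 3 = 0; roots r_1 = 3, r_2 = -1


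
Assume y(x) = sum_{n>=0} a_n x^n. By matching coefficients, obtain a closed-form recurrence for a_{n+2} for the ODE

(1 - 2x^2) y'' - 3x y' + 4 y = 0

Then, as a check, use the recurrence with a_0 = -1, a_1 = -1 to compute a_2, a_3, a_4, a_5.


Substitute y = sum_n a_n x^n.
(1 - 2 x^2) y'' contributes (n+2)(n+1) a_{n+2} - 2 n(n-1) a_n at x^n.
-3 x y'(x) contributes -3 n a_n at x^n.
4 y(x) contributes 4 a_n at x^n.
Matching x^n: (n+2)(n+1) a_{n+2} + (-2 n(n-1) - 3 n + 4) a_n = 0.
Thus a_{n+2} = (2 n(n-1) + 3 n - 4) / ((n+1)(n+2)) * a_n.

Check with a_0 = -1, a_1 = -1 (apply the recurrence for n = 0, 1, 2, 3): a_0 = -1, a_1 = -1, a_2 = 2, a_3 = 1/6, a_4 = 1, a_5 = 17/120.

a_(n+2) = (2 n(n-1) + 3 n - 4) / ((n+1)(n+2)) * a_n; check: a_0 = -1, a_1 = -1, a_2 = 2, a_3 = 1/6, a_4 = 1, a_5 = 17/120


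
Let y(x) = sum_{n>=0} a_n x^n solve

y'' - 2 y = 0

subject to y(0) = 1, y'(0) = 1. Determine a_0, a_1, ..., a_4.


Ansatz: y(x) = sum_{n>=0} a_n x^n, so y'(x) = sum_{n>=1} n a_n x^(n-1) and y''(x) = sum_{n>=2} n(n-1) a_n x^(n-2).
Substitute into P(x) y'' + Q(x) y' + R(x) y = 0 with P(x) = 1, Q(x) = 0, R(x) = -2, and match powers of x.
Initial conditions: a_0 = 1, a_1 = 1.
Setting the coefficient of each power of x to zero and solving order by order (substituting the coefficients already found):
  x^0: 2 a_2 - 2 a_0 = 0  ->  2 a_2 = 2 a_0 = 2  ->  a_2 = 1
  x^1: 6 a_3 - 2 a_1 = 0  ->  6 a_3 = 2 a_1 = 2  ->  a_3 = 1/3
  x^2: 12 a_4 - 2 a_2 = 0  ->  12 a_4 = 2 a_2 = 2  ->  a_4 = 1/6
Truncated series: y(x) = 1 + x + x^2 + (1/3) x^3 + (1/6) x^4 + O(x^5).

a_0 = 1; a_1 = 1; a_2 = 1; a_3 = 1/3; a_4 = 1/6


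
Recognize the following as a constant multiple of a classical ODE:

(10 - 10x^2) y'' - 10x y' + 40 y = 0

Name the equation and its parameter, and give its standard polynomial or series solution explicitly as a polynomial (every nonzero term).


All three coefficients share the factor 10; dividing through by 10 gives  (1 - x^2) y'' - x y' + 4 y = 0.
This matches the Chebyshev equation (1 - x^2) y'' - x y' + n^2 y = 0 (note the -x y' term, not -2x y') with n^2 = 4, so n = 2; the polynomial solution is T_2(x).
With y = sum_k a_k x^k, matching x^k gives (k+2)(k+1) a_{k+2} = (k^2 - n^2) a_k = (k - 2)(k + 2) a_k. The right side vanishes at k = 2, so the series with the parity of 2 terminates at degree 2.
Standard normalization: leading coefficient of T_n is 2^(n-1), so a_2 = 2^1 = 2. Work downward with a_k = (k+1)(k+2) a_{k+2} / ((k - 2)(k + 2)):
  a_0 = (1)(2)(2) / ((0 - 2)(0 + 2)) = 4/(-4) = -1
Hence T_2(x) = 2 x^2 - 1.

T_2(x); series = 2 x^2 - 1


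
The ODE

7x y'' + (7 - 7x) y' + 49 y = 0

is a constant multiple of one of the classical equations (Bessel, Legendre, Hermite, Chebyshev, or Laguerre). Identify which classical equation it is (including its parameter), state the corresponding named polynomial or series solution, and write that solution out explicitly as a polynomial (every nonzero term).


All three coefficients share the factor 7; dividing through by 7 gives  x y'' + (1 - x) y' + 7 y = 0.
This matches the Laguerre equation x y'' + (1 - x) y' + n y = 0 with n = 7; the polynomial solution is L_7(x).
With y = sum_k a_k x^k, matching x^k gives (k+1)k a_{k+1} + (k+1) a_{k+1} - k a_k + n a_k = 0, i.e. (k+1)^2 a_{k+1} = (k - n) a_k = (k - 7) a_k. The right side vanishes at k = 7, so the series terminates at degree 7.
Standard normalization L_n(0) = 1 gives a_0 = 1. Work upward with a_{k+1} = (k - 7) a_k / (k+1)^2:
  a_1 = (0 - 7)(1) / 1^2 = -7/1 = -7
  a_2 = (1 - 7)(-7) / 2^2 = 42/4 = 21/2
  a_3 = (2 - 7)(21/2) / 3^2 = (-105/2)/9 = -35/6
  a_4 = (3 - 7)(-35/6) / 4^2 = (70/3)/16 = 35/24
  a_5 = (4 - 7)(35/24) / 5^2 = (-35/8)/25 = -7/40
  a_6 = (5 - 7)(-7/40) / 6^2 = (7/20)/36 = 7/720
  a_7 = (6 - 7)(7/720) / 7^2 = (-7/720)/49 = -1/5040
Hence L_7(x) = -x^7/5040 + 7 x^6/720 - 7 x^5/40 + 35 x^4/24 - 35 x^3/6 + 21 x^2/2 - 7 x + 1.

L_7(x); series = -x^7/5040 + 7 x^6/720 - 7 x^5/40 + 35 x^4/24 - 35 x^3/6 + 21 x^2/2 - 7 x + 1


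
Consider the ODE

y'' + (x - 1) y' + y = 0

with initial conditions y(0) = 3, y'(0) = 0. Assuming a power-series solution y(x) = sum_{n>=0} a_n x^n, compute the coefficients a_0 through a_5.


Ansatz: y(x) = sum_{n>=0} a_n x^n, so y'(x) = sum_{n>=1} n a_n x^(n-1) and y''(x) = sum_{n>=2} n(n-1) a_n x^(n-2).
Substitute into P(x) y'' + Q(x) y' + R(x) y = 0 with P(x) = 1, Q(x) = x - 1, R(x) = 1, and match powers of x.
Initial conditions: a_0 = 3, a_1 = 0.
Setting the coefficient of each power of x to zero and solving order by order (substituting the coefficients already found):
  x^0: 2 a_2 - a_1 + a_0 = 0  ->  2 a_2 = a_1 - a_0 = -3  ->  a_2 = -3/2
  x^1: 6 a_3 - 2 a_2 + 2 a_1 = 0  ->  6 a_3 = 2 a_2 - 2 a_1 = -3  ->  a_3 = -1/2
  x^2: 12 a_4 - 3 a_3 + 3 a_2 = 0  ->  12 a_4 = 3 a_3 - 3 a_2 = 3  ->  a_4 = 1/4
  x^3: 20 a_5 - 4 a_4 + 4 a_3 = 0  ->  20 a_5 = 4 a_4 - 4 a_3 = 3  ->  a_5 = 3/20
Truncated series: y(x) = 3 - (3/2) x^2 - (1/2) x^3 + (1/4) x^4 + (3/20) x^5 + O(x^6).

a_0 = 3; a_1 = 0; a_2 = -3/2; a_3 = -1/2; a_4 = 1/4; a_5 = 3/20


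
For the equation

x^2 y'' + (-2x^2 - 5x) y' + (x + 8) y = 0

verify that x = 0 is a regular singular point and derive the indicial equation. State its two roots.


Divide by x^2 to reach normal form y'' + P_1(x) y' + P_2(x) y = 0 with P_1(x) = -2 - 5/x and P_2(x) = 1/x + 8/x^2.
x = 0 is a singular point because the y'-coefficient -2 - 5/x has a pole at x = 0 and the y-coefficient 1/x + 8/x^2 has a pole at x = 0.
It is a regular singular point because x P_1(x) = p(x) = -2x - 5 and x^2 P_2(x) = q(x) = x + 8 are polynomials, hence analytic at x = 0.
p(0) = -5,  q(0) = 8.
Indicial equation: r(r-1) + p(0) r + q(0) = 0, i.e. r^2 + (p(0) - 1) r + q(0) = 0, i.e. r^2 - 6 r + 8 = 0.
Discriminant: (-6)^2 - 4(8) = 4, so r = (6 ± 2)/2.
Solving: r_1 = 4, r_2 = 2.

indicial: r^2 - 6 r + 8 = 0; roots r_1 = 4, r_2 = 2


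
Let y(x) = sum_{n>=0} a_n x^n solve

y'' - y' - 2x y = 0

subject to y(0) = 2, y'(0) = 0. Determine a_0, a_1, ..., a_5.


Ansatz: y(x) = sum_{n>=0} a_n x^n, so y'(x) = sum_{n>=1} n a_n x^(n-1) and y''(x) = sum_{n>=2} n(n-1) a_n x^(n-2).
Substitute into P(x) y'' + Q(x) y' + R(x) y = 0 with P(x) = 1, Q(x) = -1, R(x) = -2x, and match powers of x.
Initial conditions: a_0 = 2, a_1 = 0.
Setting the coefficient of each power of x to zero and solving order by order (substituting the coefficients already found):
  x^0: 2 a_2 - a_1 = 0  ->  2 a_2 = a_1 = 0  ->  a_2 = 0
  x^1: 6 a_3 - 2 a_2 - 2 a_0 = 0  ->  6 a_3 = 2 a_2 + 2 a_0 = 4  ->  a_3 = 2/3
  x^2: 12 a_4 - 3 a_3 - 2 a_1 = 0  ->  12 a_4 = 3 a_3 + 2 a_1 = 2  ->  a_4 = 1/6
  x^3: 20 a_5 - 4 a_4 - 2 a_2 = 0  ->  20 a_5 = 4 a_4 + 2 a_2 = 2/3  ->  a_5 = 1/30
Truncated series: y(x) = 2 + (2/3) x^3 + (1/6) x^4 + (1/30) x^5 + O(x^6).

a_0 = 2; a_1 = 0; a_2 = 0; a_3 = 2/3; a_4 = 1/6; a_5 = 1/30
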